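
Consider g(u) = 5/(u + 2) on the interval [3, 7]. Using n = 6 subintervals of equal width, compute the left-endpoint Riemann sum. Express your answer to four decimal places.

Δu = (7 − 3)/6 = 2/3.
Left endpoints: 3, 11/3, 13/3, 5, 17/3, 19/3.
g(3) = 1, g(11/3) = 15/17, g(13/3) = 15/19, g(5) = 5/7, g(17/3) = 15/23, g(19/3) = 0.6.
Sum = Δu · [g(3) + g(11/3) + g(13/3) + ...].
Sum ≈ 3.0922.

3.0922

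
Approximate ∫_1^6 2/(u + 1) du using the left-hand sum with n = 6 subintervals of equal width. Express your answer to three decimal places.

Δu = (6 − 1)/6 = 5/6.
Left endpoints: 1, 11/6, 8/3, 3.5, 13/3, 31/6.
f(1) = 1, f(11/6) = 12/17, f(8/3) = 6/11, f(3.5) = 4/9, f(13/3) = 0.375, f(31/6) = 12/37.
Sum = Δu · [f(1) + f(11/6) + f(8/3) + ...].
Sum ≈ 2.829.

2.829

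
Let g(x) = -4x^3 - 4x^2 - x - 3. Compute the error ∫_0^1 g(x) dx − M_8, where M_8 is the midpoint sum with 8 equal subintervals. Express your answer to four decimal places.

-0.0130

Exact integral: ∫_0^1 g(x) dx ≈ -5.833333.
M_8 = -5.8203125.
Error ≈ -5.833333 − (-5.8203125) ≈ -0.0130.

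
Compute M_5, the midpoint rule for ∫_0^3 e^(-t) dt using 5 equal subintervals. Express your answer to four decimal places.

0.9361

Δt = (3 − 0)/5 = 0.6.
Midpoints: 0.3, 0.9, 1.5, 2.1, 2.7.
f(0.3) ≈ 0.7408, f(0.9) ≈ 0.4066, f(1.5) ≈ 0.2231, f(2.1) ≈ 0.1225, f(2.7) ≈ 0.0672.
Sum = Δt · [f(0.3) + f(0.9) + f(1.5) + f(2.1) + f(2.7)].
Sum ≈ 0.9361.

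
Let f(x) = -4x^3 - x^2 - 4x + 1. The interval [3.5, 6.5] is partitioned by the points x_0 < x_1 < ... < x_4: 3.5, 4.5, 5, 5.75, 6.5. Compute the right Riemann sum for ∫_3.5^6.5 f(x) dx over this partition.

-2159.6875

Subinterval widths: 1, 0.5, 0.75, 0.75.
Right endpoints: 4.5, 5, 5.75, 6.5.
f(4.5) = -401.75, f(5) = -544, f(5.75) = -815.5, f(6.5) = -1165.75.
Sum = Σ Δx_i · f(x_i).
Sum = -2159.6875.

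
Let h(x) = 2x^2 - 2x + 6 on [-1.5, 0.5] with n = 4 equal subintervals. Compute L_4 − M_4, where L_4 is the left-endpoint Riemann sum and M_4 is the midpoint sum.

L_4 = 18.5.
M_4 = 16.25.
L_4 − M_4 = 2.25.

2.25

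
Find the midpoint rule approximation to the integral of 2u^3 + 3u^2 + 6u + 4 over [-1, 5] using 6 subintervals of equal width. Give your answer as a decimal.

Δu = (5 − (-1))/6 = 1.
Midpoints: -0.5, 0.5, 1.5, 2.5, 3.5, 4.5.
f(-0.5) = 1.5, f(0.5) = 8, f(1.5) = 26.5, f(2.5) = 69, f(3.5) = 147.5, f(4.5) = 274.
Sum = Δu · [f(-0.5) + f(0.5) + f(1.5) + ...].
Sum = 526.5.

526.5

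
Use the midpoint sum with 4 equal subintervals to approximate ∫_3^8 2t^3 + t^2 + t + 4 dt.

2194.53125

Δt = (8 − 3)/4 = 1.25.
Midpoints: 3.625, 4.875, 6.125, 7.375.
f(3.625) = 116.03515625, f(4.875) = 264.35546875, f(6.125) = 507.20703125, f(7.375) = 868.02734375.
Sum = Δt · [f(3.625) + f(4.875) + f(6.125) + f(7.375)].
Sum = 2194.53125.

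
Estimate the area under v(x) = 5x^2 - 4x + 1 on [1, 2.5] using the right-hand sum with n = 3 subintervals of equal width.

20.75

Δx = (2.5 − 1)/3 = 0.5.
Right endpoints: 1.5, 2, 2.5.
v(1.5) = 6.25, v(2) = 13, v(2.5) = 22.25.
Sum = Δx · [v(1.5) + v(2) + v(2.5)].
Sum = 20.75.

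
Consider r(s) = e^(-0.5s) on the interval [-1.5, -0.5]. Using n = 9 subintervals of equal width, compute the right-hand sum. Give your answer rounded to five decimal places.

Δs = (-0.5 − (-1.5))/9 = 1/9.
Right endpoints: -25/18, -23/18, -7/6, -19/18, -17/18, -5/6, -13/18, -11/18, -0.5.
r(-25/18) ≈ 2.00260, r(-23/18) ≈ 1.89437, r(-7/6) ≈ 1.79200, r(-19/18) ≈ 1.69516, r(-17/18) ≈ 1.60355, r(-5/6) ≈ 1.51690, r(-13/18) ≈ 1.43492, r(-11/18) ≈ 1.35738, r(-0.5) ≈ 1.28403.
Sum = Δs · [r(-25/18) + r(-23/18) + r(-7/6) + ...].
Sum ≈ 1.62010.

1.62010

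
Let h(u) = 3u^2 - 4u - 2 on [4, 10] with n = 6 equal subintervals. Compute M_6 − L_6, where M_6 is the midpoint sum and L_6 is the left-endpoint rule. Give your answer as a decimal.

109.5

M_6 = 754.5.
L_6 = 645.
M_6 − L_6 = 109.5.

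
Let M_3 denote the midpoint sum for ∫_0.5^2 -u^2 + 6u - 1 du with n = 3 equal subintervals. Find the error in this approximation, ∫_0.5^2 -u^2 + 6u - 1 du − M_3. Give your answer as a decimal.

Exact integral: ∫_0.5^2 f(u) du = 7.125.
M_3 = 7.15625.
Error = 7.125 − 7.15625 = -0.03125.

-0.03125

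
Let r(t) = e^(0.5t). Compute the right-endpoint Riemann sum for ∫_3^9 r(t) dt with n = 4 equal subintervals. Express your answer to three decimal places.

Δt = (9 − 3)/4 = 1.5.
Right endpoints: 4.5, 6, 7.5, 9.
r(4.5) ≈ 9.488, r(6) ≈ 20.086, r(7.5) ≈ 42.521, r(9) ≈ 90.017.
Sum = Δt · [r(4.5) + r(6) + r(7.5) + r(9)].
Sum ≈ 243.167.

243.167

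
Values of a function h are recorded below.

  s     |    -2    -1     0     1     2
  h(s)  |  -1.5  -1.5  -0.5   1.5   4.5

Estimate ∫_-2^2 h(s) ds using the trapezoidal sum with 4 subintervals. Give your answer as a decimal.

1

Δs = 1.
T_4 = (1/2)·[(-1.5) + 2·(-1.5) + 2·(-0.5) + 2·1.5 + 4.5] = 1.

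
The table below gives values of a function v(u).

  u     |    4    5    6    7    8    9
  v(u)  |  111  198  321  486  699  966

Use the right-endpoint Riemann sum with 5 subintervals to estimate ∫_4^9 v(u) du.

Δu = 1.
Sum = 1·[198 + 321 + 486 + 699 + 966] = 2670.

2670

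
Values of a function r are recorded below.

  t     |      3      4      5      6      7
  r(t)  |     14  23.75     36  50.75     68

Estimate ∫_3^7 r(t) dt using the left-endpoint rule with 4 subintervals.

124.5

Δt = 1.
Sum = 1·[14 + 23.75 + 36 + 50.75] = 124.5.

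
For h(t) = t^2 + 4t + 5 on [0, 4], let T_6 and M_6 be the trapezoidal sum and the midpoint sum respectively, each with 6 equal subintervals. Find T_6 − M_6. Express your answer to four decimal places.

T_6 ≈ 73.629630.
M_6 ≈ 73.185185.
T_6 − M_6 ≈ 0.4444.

0.4444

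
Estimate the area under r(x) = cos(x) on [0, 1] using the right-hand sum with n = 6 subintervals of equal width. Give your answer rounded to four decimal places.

Δx = (1 − 0)/6 = 1/6.
Right endpoints: 1/6, 1/3, 0.5, 2/3, 5/6, 1.
r(1/6) ≈ 0.9861, r(1/3) ≈ 0.9450, r(0.5) ≈ 0.8776, r(2/3) ≈ 0.7859, r(5/6) ≈ 0.6724, r(1) ≈ 0.5403.
Sum = Δx · [r(1/6) + r(1/3) + r(0.5) + ...].
Sum ≈ 0.8012.

0.8012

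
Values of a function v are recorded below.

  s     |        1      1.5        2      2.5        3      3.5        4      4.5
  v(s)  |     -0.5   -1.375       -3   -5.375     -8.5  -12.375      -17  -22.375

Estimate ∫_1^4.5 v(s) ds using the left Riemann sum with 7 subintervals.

Δs = 0.5.
Sum = 0.5·[(-0.5) + (-1.375) + (-3) + (-5.375) + (-8.5) + (-12.375) + (-17)] = -24.0625.

-24.0625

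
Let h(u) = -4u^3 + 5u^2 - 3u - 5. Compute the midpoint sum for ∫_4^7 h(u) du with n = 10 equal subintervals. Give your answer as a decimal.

Δu = (7 − 4)/10 = 0.3.
Midpoints: 4.15, 4.45, 4.75, 5.05, 5.35, 5.65, 5.95, 6.25, 6.55, 6.85.
h(4.15) = -217.231, h(4.45) = -271.822, h(4.75) = -335.125, h(5.05) = -407.788, h(5.35) = -490.459, h(5.65) = -583.786, h(5.95) = -688.417, h(6.25) = -805, h(6.55) = -934.183, h(6.85) = -1076.614.
Sum = Δu · [h(4.15) + h(4.45) + h(4.75) + ...].
Sum = -1743.1275.

-1743.1275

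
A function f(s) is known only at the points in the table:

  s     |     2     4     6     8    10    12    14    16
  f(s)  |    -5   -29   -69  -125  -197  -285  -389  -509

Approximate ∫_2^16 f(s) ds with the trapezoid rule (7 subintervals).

-2702

Δs = 2.
T_7 = (2/2)·[(-5) + 2·(-29) + 2·(-69) + 2·(-125) + 2·(-197) + 2·(-285) + 2·(-389) + (-509)] = -2702.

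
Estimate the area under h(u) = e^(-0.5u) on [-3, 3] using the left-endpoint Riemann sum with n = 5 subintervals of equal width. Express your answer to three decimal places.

11.326

Δu = (3 − (-3))/5 = 1.2.
Left endpoints: -3, -1.8, -0.6, 0.6, 1.8.
h(-3) ≈ 4.482, h(-1.8) ≈ 2.460, h(-0.6) ≈ 1.350, h(0.6) ≈ 0.741, h(1.8) ≈ 0.407.
Sum = Δu · [h(-3) + h(-1.8) + h(-0.6) + h(0.6) + h(1.8)].
Sum ≈ 11.326.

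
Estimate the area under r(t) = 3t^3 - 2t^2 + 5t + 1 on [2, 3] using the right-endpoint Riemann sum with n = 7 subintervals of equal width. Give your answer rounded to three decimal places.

Δt = (3 − 2)/7 = 1/7.
Right endpoints: 15/7, 16/7, 17/7, 18/7, 19/7, 20/7, 3.
r(15/7) = 10993/343, r(16/7) = 12967/343, r(17/7) = 15201/343, r(18/7) = 17713/343, r(19/7) = 20521/343, r(20/7) = 23643/343, r(3) = 79.
Sum = Δt · [r(15/7) + r(16/7) + r(17/7) + ...].
Sum ≈ 53.367.

53.367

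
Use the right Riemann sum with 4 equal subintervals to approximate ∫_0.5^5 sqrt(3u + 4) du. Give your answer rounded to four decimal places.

Δu = (5 − 0.5)/4 = 1.125.
Right endpoints: 1.625, 2.75, 3.875, 5.
f(1.625) ≈ 2.9791, f(2.75) ≈ 3.5000, f(3.875) ≈ 3.9528, f(5) ≈ 4.3589.
Sum = Δu · [f(1.625) + f(2.75) + f(3.875) + f(5)].
Sum ≈ 16.6397.

16.6397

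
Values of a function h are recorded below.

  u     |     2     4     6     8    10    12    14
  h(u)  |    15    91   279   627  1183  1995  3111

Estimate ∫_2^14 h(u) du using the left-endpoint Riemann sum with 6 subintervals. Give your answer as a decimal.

8380

Δu = 2.
Sum = 2·[15 + 91 + 279 + 627 + 1183 + 1995] = 8380.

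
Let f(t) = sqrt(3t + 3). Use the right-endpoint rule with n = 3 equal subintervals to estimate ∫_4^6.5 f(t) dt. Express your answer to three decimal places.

Δt = (6.5 − 4)/3 = 5/6.
Right endpoints: 29/6, 17/3, 6.5.
f(29/6) ≈ 4.183, f(17/3) ≈ 4.472, f(6.5) ≈ 4.743.
Sum = Δt · [f(29/6) + f(17/3) + f(6.5)].
Sum ≈ 11.166.

11.166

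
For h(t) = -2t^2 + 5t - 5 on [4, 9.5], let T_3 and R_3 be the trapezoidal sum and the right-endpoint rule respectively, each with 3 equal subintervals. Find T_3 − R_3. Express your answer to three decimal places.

110.917

T_3 ≈ -376.95370.
R_3 ≈ -487.87037.
T_3 − R_3 ≈ 110.917.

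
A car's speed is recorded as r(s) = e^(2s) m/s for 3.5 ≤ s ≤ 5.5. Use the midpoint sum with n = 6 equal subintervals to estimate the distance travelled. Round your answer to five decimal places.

28851.49128

Δs = (5.5 − 3.5)/6 = 1/3.
Midpoints: 11/3, 4, 13/3, 14/3, 5, 16/3.
r(11/3) ≈ 1530.47486, r(4) ≈ 2980.95799, r(13/3) ≈ 5806.11335, r(14/3) ≈ 11308.76461, r(5) ≈ 22026.46579, r(16/3) ≈ 42901.69723.
Sum = Δs · [r(11/3) + r(4) + r(13/3) + ...].
Sum ≈ 28851.49128.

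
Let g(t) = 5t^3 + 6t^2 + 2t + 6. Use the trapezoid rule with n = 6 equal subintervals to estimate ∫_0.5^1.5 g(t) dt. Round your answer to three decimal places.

20.847

Δt = (1.5 − 0.5)/6 = 1/6.
g(0.5) = 9.125, g(2/3) = 310/27, g(5/6) = 3181/216, g(1) = 19, g(7/6) = 5279/216, g(4/3) = 842/27, g(1.5) = 39.375.
T_6 = (Δt/2)·[g(t_0) + 2g(t_1) + ... + 2g(t_{5}) + g(t_6)].
Sum ≈ 20.847.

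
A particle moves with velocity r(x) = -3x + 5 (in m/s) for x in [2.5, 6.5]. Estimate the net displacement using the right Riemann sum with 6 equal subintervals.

-38

Δx = (6.5 − 2.5)/6 = 2/3.
Right endpoints: 19/6, 23/6, 4.5, 31/6, 35/6, 6.5.
r(19/6) = -4.5, r(23/6) = -6.5, r(4.5) = -8.5, r(31/6) = -10.5, r(35/6) = -12.5, r(6.5) = -14.5.
Sum = Δx · [r(19/6) + r(23/6) + r(4.5) + ...].
Sum = -38.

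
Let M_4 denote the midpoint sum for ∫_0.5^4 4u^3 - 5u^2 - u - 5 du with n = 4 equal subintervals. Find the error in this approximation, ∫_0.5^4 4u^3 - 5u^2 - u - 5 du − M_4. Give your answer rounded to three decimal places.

4.913

Exact integral: ∫_0.5^4 f(u) du ≈ 124.10417.
M_4 = 119.19140625.
Error ≈ 124.10417 − 119.19140625 ≈ 4.913.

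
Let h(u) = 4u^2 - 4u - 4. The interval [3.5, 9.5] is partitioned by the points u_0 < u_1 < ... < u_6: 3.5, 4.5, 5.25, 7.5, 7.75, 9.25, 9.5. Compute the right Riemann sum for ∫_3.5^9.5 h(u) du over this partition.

Subinterval widths: 1, 0.75, 2.25, 0.25, 1.5, 0.25.
Right endpoints: 4.5, 5.25, 7.5, 7.75, 9.25, 9.5.
h(4.5) = 59, h(5.25) = 85.25, h(7.5) = 191, h(7.75) = 205.25, h(9.25) = 301.25, h(9.5) = 319.
Sum = Σ Δu_i · h(u_i).
Sum = 1135.625.

1135.625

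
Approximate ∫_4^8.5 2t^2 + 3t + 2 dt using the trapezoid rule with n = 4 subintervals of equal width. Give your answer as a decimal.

Δt = (8.5 − 4)/4 = 1.125.
f(4) = 46, f(5.125) = 69.90625, f(6.25) = 98.875, f(7.375) = 132.90625, f(8.5) = 172.
T_4 = (Δt/2)·[f(t_0) + 2f(t_1) + 2f(t_2) + 2f(t_3) + f(t_4)].
Sum = 462.0234375.

462.0234375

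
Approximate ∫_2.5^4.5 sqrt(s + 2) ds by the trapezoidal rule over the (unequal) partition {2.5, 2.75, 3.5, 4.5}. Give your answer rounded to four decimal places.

4.6817

Subinterval widths: 0.25, 0.75, 1.
f(2.5) ≈ 2.1213, f(2.75) ≈ 2.1794, f(3.5) ≈ 2.3452, f(4.5) ≈ 2.5495.
On each subinterval the trapezoid contributes (Δs_i/2)·[f(s_{i-1}) + f(s_i)].
Sum ≈ 4.6817.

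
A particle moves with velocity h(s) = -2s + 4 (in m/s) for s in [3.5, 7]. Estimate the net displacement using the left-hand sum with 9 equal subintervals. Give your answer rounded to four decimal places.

-21.3889

Δs = (7 − 3.5)/9 = 7/18.
Left endpoints: 3.5, 35/9, 77/18, 14/3, 91/18, 49/9, 35/6, 56/9, 119/18.
h(3.5) = -3, h(35/9) = -34/9, h(77/18) = -41/9, h(14/3) = -16/3, h(91/18) = -55/9, h(49/9) = -62/9, h(35/6) = -23/3, h(56/9) = -76/9, h(119/18) = -83/9.
Sum = Δs · [h(3.5) + h(35/9) + h(77/18) + ...].
Sum ≈ -21.3889.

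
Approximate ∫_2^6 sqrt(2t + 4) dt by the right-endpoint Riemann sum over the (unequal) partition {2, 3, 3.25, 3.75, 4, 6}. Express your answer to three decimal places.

Subinterval widths: 1, 0.25, 0.5, 0.25, 2.
Right endpoints: 3, 3.25, 3.75, 4, 6.
f(3) ≈ 3.162, f(3.25) ≈ 3.240, f(3.75) ≈ 3.391, f(4) ≈ 3.464, f(6) ≈ 4.000.
Sum = Σ Δt_i · f(t_i).
Sum ≈ 14.534.

14.534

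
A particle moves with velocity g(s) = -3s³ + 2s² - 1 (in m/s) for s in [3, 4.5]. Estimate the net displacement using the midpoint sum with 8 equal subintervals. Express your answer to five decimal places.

-205.40735

Δs = (4.5 − 3)/8 = 0.1875.
Midpoints: 3.09375, 3.28125, 3.46875, 3.65625, 3.84375, 4.03125, 4.21875, 4.40625.
g(3.09375) = -2316401/32768, g(3.28125) = -2800043/32768, g(3.46875) = -3347117/32768, g(3.65625) = -3961511/32768, g(3.84375) = -4647113/32768, g(4.03125) = -5407811/32768, g(4.21875) = -6247493/32768, g(4.40625) = -7170047/32768.
Sum = Δs · [g(3.09375) + g(3.28125) + g(3.46875) + ...].
Sum ≈ -205.40735.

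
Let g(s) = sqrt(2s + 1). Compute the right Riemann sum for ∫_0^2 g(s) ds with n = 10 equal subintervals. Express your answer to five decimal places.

Δs = (2 − 0)/10 = 0.2.
Right endpoints: 0.2, 0.4, 0.6, 0.8, 1, 1.2, 1.4, 1.6, 1.8, 2.
g(0.2) ≈ 1.18322, g(0.4) ≈ 1.34164, g(0.6) ≈ 1.48324, g(0.8) ≈ 1.61245, g(1) ≈ 1.73205, g(1.2) ≈ 1.84391, g(1.4) ≈ 1.94936, g(1.6) ≈ 2.04939, g(1.8) ≈ 2.14476, g(2) ≈ 2.23607.
Sum = Δs · [g(0.2) + g(0.4) + g(0.6) + ...].
Sum ≈ 3.51522.

3.51522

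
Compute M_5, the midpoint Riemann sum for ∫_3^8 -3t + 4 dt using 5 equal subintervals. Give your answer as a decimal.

Δt = (8 − 3)/5 = 1.
Midpoints: 3.5, 4.5, 5.5, 6.5, 7.5.
f(3.5) = -6.5, f(4.5) = -9.5, f(5.5) = -12.5, f(6.5) = -15.5, f(7.5) = -18.5.
Sum = Δt · [f(3.5) + f(4.5) + f(5.5) + f(6.5) + f(7.5)].
Sum = -62.5.

-62.5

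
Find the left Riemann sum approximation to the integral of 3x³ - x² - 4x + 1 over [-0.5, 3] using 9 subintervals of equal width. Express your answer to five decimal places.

27.16641

Δx = (3 − (-0.5))/9 = 7/18.
Left endpoints: -0.5, -1/9, 5/18, 2/3, 19/18, 13/9, 11/6, 20/9, 47/18.
f(-0.5) = 2.375, f(-1/9) = 347/243, f(5/18) = -241/1944, f(2/3) = -11/9, f(19/18) = -1571/1944, f(13/9) = 529/243, f(11/6) = 211/24, f(20/9) = 4883/243, f(47/18) = 72209/1944.
Sum = Δx · [f(-0.5) + f(-1/9) + f(5/18) + ...].
Sum ≈ 27.16641.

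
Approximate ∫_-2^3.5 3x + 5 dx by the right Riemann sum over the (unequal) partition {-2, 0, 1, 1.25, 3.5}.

Subinterval widths: 2, 1, 0.25, 2.25.
Right endpoints: 0, 1, 1.25, 3.5.
f(0) = 5, f(1) = 8, f(1.25) = 8.75, f(3.5) = 15.5.
Sum = Σ Δx_i · f(x_i).
Sum = 55.0625.

55.0625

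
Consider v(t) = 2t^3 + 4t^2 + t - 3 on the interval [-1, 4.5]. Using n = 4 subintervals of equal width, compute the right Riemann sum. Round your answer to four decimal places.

Δt = (4.5 − (-1))/4 = 1.375.
Right endpoints: 0.375, 1.75, 3.125, 4.5.
v(0.375) = -1.95703125, v(1.75) = 21.71875, v(3.125) = 100.22265625, v(4.5) = 264.75.
Sum = Δt · [v(0.375) + v(1.75) + v(3.125) + v(4.5)].
Sum ≈ 529.0098.

529.0098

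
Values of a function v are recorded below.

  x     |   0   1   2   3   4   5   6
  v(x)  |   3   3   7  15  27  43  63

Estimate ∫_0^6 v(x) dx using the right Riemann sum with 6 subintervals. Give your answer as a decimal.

Δx = 1.
Sum = 1·[3 + 7 + 15 + 27 + 43 + 63] = 158.

158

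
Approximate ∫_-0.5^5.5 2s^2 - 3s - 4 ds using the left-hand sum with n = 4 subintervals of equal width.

Δs = (5.5 − (-0.5))/4 = 1.5.
Left endpoints: -0.5, 1, 2.5, 4.
f(-0.5) = -2, f(1) = -5, f(2.5) = 1, f(4) = 16.
Sum = Δs · [f(-0.5) + f(1) + f(2.5) + f(4)].
Sum = 15.

15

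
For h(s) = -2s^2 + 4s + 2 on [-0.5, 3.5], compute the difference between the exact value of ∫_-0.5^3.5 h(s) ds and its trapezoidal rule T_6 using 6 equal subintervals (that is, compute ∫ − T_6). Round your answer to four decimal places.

Exact integral: ∫_-0.5^3.5 h(s) ds ≈ 3.333333.
T_6 ≈ 2.740741.
Error ≈ 3.333333 − 2.740741 ≈ 0.5926.

0.5926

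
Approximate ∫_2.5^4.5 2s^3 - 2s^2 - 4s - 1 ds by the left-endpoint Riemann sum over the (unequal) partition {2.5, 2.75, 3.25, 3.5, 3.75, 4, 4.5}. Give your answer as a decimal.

83.953125

Subinterval widths: 0.25, 0.5, 0.25, 0.25, 0.25, 0.5.
Left endpoints: 2.5, 2.75, 3.25, 3.5, 3.75, 4.
f(2.5) = 7.75, f(2.75) = 14.46875, f(3.25) = 33.53125, f(3.5) = 46.25, f(3.75) = 61.34375, f(4) = 79.
Sum = Σ Δs_i · f(s_i).
Sum = 83.953125.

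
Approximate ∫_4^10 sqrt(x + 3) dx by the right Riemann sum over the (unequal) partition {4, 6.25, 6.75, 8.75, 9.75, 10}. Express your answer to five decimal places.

Subinterval widths: 2.25, 0.5, 2, 1, 0.25.
Right endpoints: 6.25, 6.75, 8.75, 9.75, 10.
f(6.25) ≈ 3.04138, f(6.75) ≈ 3.12250, f(8.75) ≈ 3.42783, f(9.75) ≈ 3.57071, f(10) ≈ 3.60555.
Sum = Σ Δx_i · f(x_i).
Sum ≈ 19.73211.

19.73211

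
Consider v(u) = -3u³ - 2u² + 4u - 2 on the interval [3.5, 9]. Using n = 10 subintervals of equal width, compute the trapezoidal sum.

Δu = (9 − 3.5)/10 = 0.55.
v(3.5) = -141.125, v(4.05) = -217.895375, v(4.6) = -317.928, v(5.15) = -444.217625, v(5.7) = -599.759, v(6.25) = -787.546875, v(6.8) = -1010.576, v(7.35) = -1271.841125, v(7.9) = -1574.337, v(8.45) = -1921.058375, v(9) = -2315.
T_10 = (Δu/2)·[v(u_0) + 2v(u_1) + ... + 2v(u_{9}) + v(u_10)].
Sum = -5155.27203125.

-5155.27203125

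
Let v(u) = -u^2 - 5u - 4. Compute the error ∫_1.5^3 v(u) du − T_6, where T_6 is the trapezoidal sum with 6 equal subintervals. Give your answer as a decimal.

Exact integral: ∫_1.5^3 v(u) du = -30.75.
T_6 = -30.765625.
Error = -30.75 − (-30.765625) = 0.015625.

0.015625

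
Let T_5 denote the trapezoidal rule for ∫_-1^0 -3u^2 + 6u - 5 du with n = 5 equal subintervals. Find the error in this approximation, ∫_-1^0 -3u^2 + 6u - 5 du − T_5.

Exact integral: ∫_-1^0 f(u) du = -9.
T_5 = -9.02.
Error = -9 − (-9.02) = 0.02.

0.02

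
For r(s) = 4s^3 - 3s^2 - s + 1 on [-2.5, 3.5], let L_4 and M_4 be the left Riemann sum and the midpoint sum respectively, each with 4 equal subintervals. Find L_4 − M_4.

-147.375

L_4 = -95.25.
M_4 = 52.125.
L_4 − M_4 = -147.375.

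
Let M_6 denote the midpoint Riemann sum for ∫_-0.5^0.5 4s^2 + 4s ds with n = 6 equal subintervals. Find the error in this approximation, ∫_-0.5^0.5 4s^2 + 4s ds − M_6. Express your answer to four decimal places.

0.0093

Exact integral: ∫_-0.5^0.5 f(s) ds ≈ 0.333333.
M_6 ≈ 0.324074.
Error ≈ 0.333333 − 0.324074 ≈ 0.0093.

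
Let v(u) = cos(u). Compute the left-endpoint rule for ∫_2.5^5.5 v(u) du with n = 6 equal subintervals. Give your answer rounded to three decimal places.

Δu = (5.5 − 2.5)/6 = 0.5.
Left endpoints: 2.5, 3, 3.5, 4, 4.5, 5.
v(2.5) ≈ -0.801, v(3) ≈ -0.990, v(3.5) ≈ -0.936, v(4) ≈ -0.654, v(4.5) ≈ -0.211, v(5) ≈ 0.284.
Sum = Δu · [v(2.5) + v(3) + v(3.5) + ...].
Sum ≈ -1.654.

-1.654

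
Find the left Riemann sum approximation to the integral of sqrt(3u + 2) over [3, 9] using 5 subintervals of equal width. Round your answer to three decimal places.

25.335

Δu = (9 − 3)/5 = 1.2.
Left endpoints: 3, 4.2, 5.4, 6.6, 7.8.
f(3) ≈ 3.317, f(4.2) ≈ 3.821, f(5.4) ≈ 4.266, f(6.6) ≈ 4.669, f(7.8) ≈ 5.040.
Sum = Δu · [f(3) + f(4.2) + f(5.4) + f(6.6) + f(7.8)].
Sum ≈ 25.335.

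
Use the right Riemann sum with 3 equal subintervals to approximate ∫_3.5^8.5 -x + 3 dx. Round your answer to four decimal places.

Δx = (8.5 − 3.5)/3 = 5/3.
Right endpoints: 31/6, 41/6, 8.5.
f(31/6) = -13/6, f(41/6) = -23/6, f(8.5) = -5.5.
Sum = Δx · [f(31/6) + f(41/6) + f(8.5)].
Sum ≈ -19.1667.

-19.1667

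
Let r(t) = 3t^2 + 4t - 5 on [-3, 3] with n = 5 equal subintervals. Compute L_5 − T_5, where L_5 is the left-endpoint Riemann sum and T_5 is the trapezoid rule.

-14.4

L_5 = 13.92.
T_5 = 28.32.
L_5 − T_5 = -14.4.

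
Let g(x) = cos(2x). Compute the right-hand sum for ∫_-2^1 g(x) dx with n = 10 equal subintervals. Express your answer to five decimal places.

Δx = (1 − (-2))/10 = 0.3.
Right endpoints: -1.7, -1.4, -1.1, -0.8, -0.5, -0.2, 0.1, 0.4, 0.7, 1.
g(-1.7) ≈ -0.96680, g(-1.4) ≈ -0.94222, g(-1.1) ≈ -0.58850, g(-0.8) ≈ -0.02920, g(-0.5) ≈ 0.54030, g(-0.2) ≈ 0.92106, g(0.1) ≈ 0.98007, g(0.4) ≈ 0.69671, g(0.7) ≈ 0.16997, g(1) ≈ -0.41615.
Sum = Δx · [g(-1.7) + g(-1.4) + g(-1.1) + ...].
Sum ≈ 0.10957.

0.10957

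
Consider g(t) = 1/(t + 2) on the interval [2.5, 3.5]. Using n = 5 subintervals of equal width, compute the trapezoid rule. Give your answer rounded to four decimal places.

0.2007

Δt = (3.5 − 2.5)/5 = 0.2.
g(2.5) = 2/9, g(2.7) = 10/47, g(2.9) = 10/49, g(3.1) = 10/51, g(3.3) = 10/53, g(3.5) = 2/11.
T_5 = (Δt/2)·[g(t_0) + 2g(t_1) + ... + 2g(t_{4}) + g(t_5)].
Sum ≈ 0.2007.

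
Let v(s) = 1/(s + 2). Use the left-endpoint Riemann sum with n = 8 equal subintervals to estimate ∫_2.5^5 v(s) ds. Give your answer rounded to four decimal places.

0.4545

Δs = (5 − 2.5)/8 = 0.3125.
Left endpoints: 2.5, 2.8125, 3.125, 3.4375, 3.75, 4.0625, 4.375, 4.6875.
v(2.5) = 2/9, v(2.8125) = 16/77, v(3.125) = 8/41, v(3.4375) = 16/87, v(3.75) = 4/23, v(4.0625) = 16/97, v(4.375) = 8/51, v(4.6875) = 16/107.
Sum = Δs · [v(2.5) + v(2.8125) + v(3.125) + ...].
Sum ≈ 0.4545.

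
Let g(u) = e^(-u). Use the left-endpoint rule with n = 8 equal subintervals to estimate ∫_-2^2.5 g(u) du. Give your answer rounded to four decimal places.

9.5537

Δu = (2.5 − (-2))/8 = 0.5625.
Left endpoints: -2, -1.4375, -0.875, -0.3125, 0.25, 0.8125, 1.375, 1.9375.
g(-2) ≈ 7.3891, g(-1.4375) ≈ 4.2102, g(-0.875) ≈ 2.3989, g(-0.3125) ≈ 1.3668, g(0.25) ≈ 0.7788, g(0.8125) ≈ 0.4437, g(1.375) ≈ 0.2528, g(1.9375) ≈ 0.1441.
Sum = Δu · [g(-2) + g(-1.4375) + g(-0.875) + ...].
Sum ≈ 9.5537.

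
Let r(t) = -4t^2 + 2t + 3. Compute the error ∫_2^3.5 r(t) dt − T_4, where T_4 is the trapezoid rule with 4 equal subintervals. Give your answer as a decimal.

0.140625

Exact integral: ∫_2^3.5 r(t) dt = -33.75.
T_4 = -33.890625.
Error = -33.75 − (-33.890625) = 0.140625.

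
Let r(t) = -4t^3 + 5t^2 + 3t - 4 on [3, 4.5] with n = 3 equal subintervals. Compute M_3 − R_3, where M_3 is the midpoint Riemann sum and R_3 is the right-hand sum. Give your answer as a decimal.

52.6875

M_3 = -210.0625.
R_3 = -262.75.
M_3 − R_3 = 52.6875.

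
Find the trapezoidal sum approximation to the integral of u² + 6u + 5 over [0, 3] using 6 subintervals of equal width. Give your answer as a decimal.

Δu = (3 − 0)/6 = 0.5.
f(0) = 5, f(0.5) = 8.25, f(1) = 12, f(1.5) = 16.25, f(2) = 21, f(2.5) = 26.25, f(3) = 32.
T_6 = (Δu/2)·[f(u_0) + 2f(u_1) + ... + 2f(u_{5}) + f(u_6)].
Sum = 51.125.

51.125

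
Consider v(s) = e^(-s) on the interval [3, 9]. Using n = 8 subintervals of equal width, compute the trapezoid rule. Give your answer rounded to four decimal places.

0.0520

Δs = (9 − 3)/8 = 0.75.
v(3) ≈ 0.0498, v(3.75) ≈ 0.0235, v(4.5) ≈ 0.0111, v(5.25) ≈ 0.0052, v(6) ≈ 0.0025, v(6.75) ≈ 0.0012, v(7.5) ≈ 0.0006, v(8.25) ≈ 0.0003, v(9) ≈ 0.0001.
T_8 = (Δs/2)·[v(s_0) + 2v(s_1) + ... + 2v(s_{7}) + v(s_8)].
Sum ≈ 0.0520.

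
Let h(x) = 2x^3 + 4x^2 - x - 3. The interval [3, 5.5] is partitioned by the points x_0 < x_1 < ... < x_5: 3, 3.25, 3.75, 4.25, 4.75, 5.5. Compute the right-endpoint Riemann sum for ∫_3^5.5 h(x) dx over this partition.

Subinterval widths: 0.25, 0.5, 0.5, 0.5, 0.75.
Right endpoints: 3.25, 3.75, 4.25, 4.75, 5.5.
h(3.25) = 104.65625, h(3.75) = 154.96875, h(4.25) = 218.53125, h(4.75) = 296.84375, h(5.5) = 445.25.
Sum = Σ Δx_i · h(x_i).
Sum = 695.2734375.

695.2734375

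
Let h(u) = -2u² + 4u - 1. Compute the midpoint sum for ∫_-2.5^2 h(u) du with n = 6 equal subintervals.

Δu = (2 − (-2.5))/6 = 0.75.
Midpoints: -2.125, -1.375, -0.625, 0.125, 0.875, 1.625.
h(-2.125) = -18.53125, h(-1.375) = -10.28125, h(-0.625) = -4.28125, h(0.125) = -0.53125, h(0.875) = 0.96875, h(1.625) = 0.21875.
Sum = Δu · [h(-2.125) + h(-1.375) + h(-0.625) + ...].
Sum = -24.328125.

-24.328125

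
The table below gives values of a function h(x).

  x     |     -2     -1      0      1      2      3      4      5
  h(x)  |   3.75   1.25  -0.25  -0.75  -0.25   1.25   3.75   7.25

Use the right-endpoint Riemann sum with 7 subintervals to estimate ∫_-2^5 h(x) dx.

12.25

Δx = 1.
Sum = 1·[1.25 + (-0.25) + (-0.75) + (-0.25) + 1.25 + 3.75 + 7.25] = 12.25.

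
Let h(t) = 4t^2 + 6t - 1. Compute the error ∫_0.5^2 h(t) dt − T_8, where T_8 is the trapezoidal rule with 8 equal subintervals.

-0.03515625

Exact integral: ∫_0.5^2 h(t) dt = 20.25.
T_8 = 20.28515625.
Error = 20.25 − 20.28515625 = -0.03515625.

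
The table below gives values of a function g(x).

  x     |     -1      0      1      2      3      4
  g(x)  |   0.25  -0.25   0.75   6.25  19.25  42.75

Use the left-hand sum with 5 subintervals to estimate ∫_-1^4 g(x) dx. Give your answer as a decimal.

Δx = 1.
Sum = 1·[0.25 + (-0.25) + 0.75 + 6.25 + 19.25] = 26.25.

26.25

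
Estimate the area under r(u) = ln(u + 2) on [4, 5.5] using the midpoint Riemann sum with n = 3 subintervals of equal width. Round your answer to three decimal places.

Δu = (5.5 − 4)/3 = 0.5.
Midpoints: 4.25, 4.75, 5.25.
r(4.25) ≈ 1.833, r(4.75) ≈ 1.910, r(5.25) ≈ 1.981.
Sum = Δu · [r(4.25) + r(4.75) + r(5.25)].
Sum ≈ 2.862.

2.862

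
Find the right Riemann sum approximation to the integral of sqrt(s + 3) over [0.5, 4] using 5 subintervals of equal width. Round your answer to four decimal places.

Δs = (4 − 0.5)/5 = 0.7.
Right endpoints: 1.2, 1.9, 2.6, 3.3, 4.
f(1.2) ≈ 2.0494, f(1.9) ≈ 2.2136, f(2.6) ≈ 2.3664, f(3.3) ≈ 2.5100, f(4) ≈ 2.6458.
Sum = Δs · [f(1.2) + f(1.9) + f(2.6) + f(3.3) + f(4)].
Sum ≈ 8.2496.

8.2496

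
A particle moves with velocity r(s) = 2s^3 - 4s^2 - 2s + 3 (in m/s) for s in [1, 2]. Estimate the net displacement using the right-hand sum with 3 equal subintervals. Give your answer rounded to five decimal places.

-1.74074

Δs = (2 − 1)/3 = 1/3.
Right endpoints: 4/3, 5/3, 2.
r(4/3) = -55/27, r(5/3) = -59/27, r(2) = -1.
Sum = Δs · [r(4/3) + r(5/3) + r(2)].
Sum ≈ -1.74074.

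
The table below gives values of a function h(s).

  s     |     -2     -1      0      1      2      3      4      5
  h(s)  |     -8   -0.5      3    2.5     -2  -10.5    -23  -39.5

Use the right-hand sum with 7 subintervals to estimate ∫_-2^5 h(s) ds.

-70

Δs = 1.
Sum = 1·[(-0.5) + 3 + 2.5 + (-2) + (-10.5) + (-23) + (-39.5)] = -70.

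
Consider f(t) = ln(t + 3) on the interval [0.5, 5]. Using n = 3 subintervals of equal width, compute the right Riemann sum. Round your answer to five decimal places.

Δt = (5 − 0.5)/3 = 1.5.
Right endpoints: 2, 3.5, 5.
f(2) ≈ 1.60944, f(3.5) ≈ 1.87180, f(5) ≈ 2.07944.
Sum = Δt · [f(2) + f(3.5) + f(5)].
Sum ≈ 8.34102.

8.34102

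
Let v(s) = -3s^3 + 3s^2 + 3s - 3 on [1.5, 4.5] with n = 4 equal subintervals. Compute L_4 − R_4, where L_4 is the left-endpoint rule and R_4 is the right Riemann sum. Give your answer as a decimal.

150.1875

L_4 = -129.65625.
R_4 = -279.84375.
L_4 − R_4 = 150.1875.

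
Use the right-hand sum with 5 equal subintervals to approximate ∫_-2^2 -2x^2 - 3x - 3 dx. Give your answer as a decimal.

Δx = (2 − (-2))/5 = 0.8.
Right endpoints: -1.2, -0.4, 0.4, 1.2, 2.
f(-1.2) = -2.28, f(-0.4) = -2.12, f(0.4) = -4.52, f(1.2) = -9.48, f(2) = -17.
Sum = Δx · [f(-1.2) + f(-0.4) + f(0.4) + f(1.2) + f(2)].
Sum = -28.32.

-28.32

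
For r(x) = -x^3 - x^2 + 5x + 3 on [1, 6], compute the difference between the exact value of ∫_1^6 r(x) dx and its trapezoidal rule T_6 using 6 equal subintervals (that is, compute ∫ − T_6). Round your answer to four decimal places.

Exact integral: ∫_1^6 r(x) dx ≈ -292.916667.
T_6 ≈ -299.571759.
Error ≈ -292.916667 − (-299.571759) ≈ 6.6551.

6.6551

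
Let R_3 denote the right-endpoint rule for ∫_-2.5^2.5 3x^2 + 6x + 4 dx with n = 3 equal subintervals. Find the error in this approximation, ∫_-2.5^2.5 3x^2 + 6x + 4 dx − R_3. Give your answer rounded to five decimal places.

Exact integral: ∫_-2.5^2.5 f(x) dx = 51.25.
R_3 ≈ 83.1944444.
Error ≈ 51.25 − 83.1944444 ≈ -31.94444.

-31.94444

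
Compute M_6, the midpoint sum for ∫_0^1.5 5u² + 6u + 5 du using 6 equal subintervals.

Δu = (1.5 − 0)/6 = 0.25.
Midpoints: 0.125, 0.375, 0.625, 0.875, 1.125, 1.375.
f(0.125) = 5.828125, f(0.375) = 7.953125, f(0.625) = 10.703125, f(0.875) = 14.078125, f(1.125) = 18.078125, f(1.375) = 22.703125.
Sum = Δu · [f(0.125) + f(0.375) + f(0.625) + ...].
Sum = 19.8359375.

19.8359375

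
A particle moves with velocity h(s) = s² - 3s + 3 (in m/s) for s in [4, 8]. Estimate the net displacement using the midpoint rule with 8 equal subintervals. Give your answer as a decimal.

Δs = (8 − 4)/8 = 0.5.
Midpoints: 4.25, 4.75, 5.25, 5.75, 6.25, 6.75, 7.25, 7.75.
h(4.25) = 8.3125, h(4.75) = 11.3125, h(5.25) = 14.8125, h(5.75) = 18.8125, h(6.25) = 23.3125, h(6.75) = 28.3125, h(7.25) = 33.8125, h(7.75) = 39.8125.
Sum = Δs · [h(4.25) + h(4.75) + h(5.25) + ...].
Sum = 89.25.

89.25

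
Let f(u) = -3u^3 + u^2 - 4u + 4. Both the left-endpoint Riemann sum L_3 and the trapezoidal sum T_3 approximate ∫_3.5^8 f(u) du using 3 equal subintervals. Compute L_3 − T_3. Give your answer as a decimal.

L_3 = -1944.
T_3 = -2974.21875.
L_3 − T_3 = 1030.21875.

1030.21875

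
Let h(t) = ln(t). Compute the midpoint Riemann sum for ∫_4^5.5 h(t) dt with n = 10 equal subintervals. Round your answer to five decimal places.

Δt = (5.5 − 4)/10 = 0.15.
Midpoints: 4.075, 4.225, 4.375, 4.525, 4.675, 4.825, 4.975, 5.125, 5.275, 5.425.
h(4.075) ≈ 1.40487, h(4.225) ≈ 1.44102, h(4.375) ≈ 1.47591, h(4.525) ≈ 1.50962, h(4.675) ≈ 1.54223, h(4.825) ≈ 1.57381, h(4.975) ≈ 1.60443, h(5.125) ≈ 1.63413, h(5.275) ≈ 1.66298, h(5.425) ≈ 1.69102.
Sum = Δt · [h(4.075) + h(4.225) + h(4.375) + ...].
Sum ≈ 2.33100.

2.33100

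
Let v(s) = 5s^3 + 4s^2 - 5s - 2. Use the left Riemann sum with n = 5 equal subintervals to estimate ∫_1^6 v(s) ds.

1260

Δs = (6 − 1)/5 = 1.
Left endpoints: 1, 2, 3, 4, 5.
v(1) = 2, v(2) = 44, v(3) = 154, v(4) = 362, v(5) = 698.
Sum = Δs · [v(1) + v(2) + v(3) + v(4) + v(5)].
Sum = 1260.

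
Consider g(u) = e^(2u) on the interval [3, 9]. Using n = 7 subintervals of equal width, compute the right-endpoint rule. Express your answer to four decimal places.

Δu = (9 − 3)/7 = 6/7.
Right endpoints: 27/7, 33/7, 39/7, 45/7, 51/7, 57/7, 9.
g(27/7) ≈ 2240.1222, g(33/7) ≈ 12438.7444, g(39/7) ≈ 69068.7140, g(45/7) ≈ 383518.3921, g(51/7) ≈ 2129565.5962, g(57/7) ≈ 11824855.6575, g(9) ≈ 65659969.1373.
Sum = Δu · [g(27/7) + g(33/7) + g(39/7) + ...].
Sum ≈ 68641419.7403.

68641419.7403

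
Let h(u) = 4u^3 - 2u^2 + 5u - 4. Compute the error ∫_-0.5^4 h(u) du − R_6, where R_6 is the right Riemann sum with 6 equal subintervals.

-100.828125

Exact integral: ∫_-0.5^4 h(u) du = 234.5625.
R_6 = 335.390625.
Error = 234.5625 − 335.390625 = -100.828125.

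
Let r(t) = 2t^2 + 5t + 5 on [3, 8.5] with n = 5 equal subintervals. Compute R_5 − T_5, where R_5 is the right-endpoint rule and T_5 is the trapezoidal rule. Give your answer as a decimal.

84.7

R_5 = 663.96.
T_5 = 579.26.
R_5 − T_5 = 84.7.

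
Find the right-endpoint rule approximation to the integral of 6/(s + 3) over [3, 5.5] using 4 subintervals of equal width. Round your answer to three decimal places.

2.001

Δs = (5.5 − 3)/4 = 0.625.
Right endpoints: 3.625, 4.25, 4.875, 5.5.
f(3.625) = 48/53, f(4.25) = 24/29, f(4.875) = 16/21, f(5.5) = 12/17.
Sum = Δs · [f(3.625) + f(4.25) + f(4.875) + f(5.5)].
Sum ≈ 2.001.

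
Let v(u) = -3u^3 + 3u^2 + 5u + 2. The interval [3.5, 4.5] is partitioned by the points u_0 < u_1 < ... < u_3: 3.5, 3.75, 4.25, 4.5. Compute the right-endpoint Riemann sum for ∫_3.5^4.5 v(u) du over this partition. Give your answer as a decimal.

Subinterval widths: 0.25, 0.5, 0.25.
Right endpoints: 3.75, 4.25, 4.5.
v(3.75) = -95.265625, v(4.25) = -152.859375, v(4.5) = -188.125.
Sum = Σ Δu_i · v(u_i).
Sum = -147.27734375.

-147.27734375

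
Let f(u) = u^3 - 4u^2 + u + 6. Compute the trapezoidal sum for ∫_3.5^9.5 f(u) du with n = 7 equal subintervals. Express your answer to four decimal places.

Δu = (9.5 − 3.5)/7 = 6/7.
f(3.5) = 3.375, f(61/14) = 47025/2744, f(73/14) = 121365/2744, f(85/14) = 242649/2744, f(97/14) = 421245/2744, f(109/14) = 667521/2744, f(121/14) = 991845/2744, f(9.5) = 511.875.
T_7 = (Δu/2)·[f(u_0) + 2f(u_1) + ... + 2f(u_{6}) + f(u_7)].
Sum ≈ 999.1378.

999.1378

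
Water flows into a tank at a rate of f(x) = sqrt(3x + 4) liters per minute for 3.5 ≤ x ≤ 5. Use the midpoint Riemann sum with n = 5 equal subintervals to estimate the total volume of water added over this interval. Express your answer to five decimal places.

Δx = (5 − 3.5)/5 = 0.3.
Midpoints: 3.65, 3.95, 4.25, 4.55, 4.85.
f(3.65) ≈ 3.86652, f(3.95) ≈ 3.98121, f(4.25) ≈ 4.09268, f(4.55) ≈ 4.20119, f(4.85) ≈ 4.30697.
Sum = Δx · [f(3.65) + f(3.95) + f(4.25) + f(4.55) + f(4.85)].
Sum ≈ 6.13457.

6.13457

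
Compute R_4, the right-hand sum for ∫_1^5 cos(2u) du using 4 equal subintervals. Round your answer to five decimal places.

-0.67804

Δu = (5 − 1)/4 = 1.
Right endpoints: 2, 3, 4, 5.
f(2) ≈ -0.65364, f(3) ≈ 0.96017, f(4) ≈ -0.14550, f(5) ≈ -0.83907.
Sum = Δu · [f(2) + f(3) + f(4) + f(5)].
Sum ≈ -0.67804.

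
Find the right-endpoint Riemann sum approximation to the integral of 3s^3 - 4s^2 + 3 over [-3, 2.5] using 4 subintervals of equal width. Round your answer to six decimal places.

12.858398

Δs = (2.5 − (-3))/4 = 1.375.
Right endpoints: -1.625, -0.25, 1.125, 2.5.
f(-1.625) = -10463/512, f(-0.25) = 2.703125, f(1.125) = 1131/512, f(2.5) = 24.875.
Sum = Δs · [f(-1.625) + f(-0.25) + f(1.125) + f(2.5)].
Sum ≈ 12.858398.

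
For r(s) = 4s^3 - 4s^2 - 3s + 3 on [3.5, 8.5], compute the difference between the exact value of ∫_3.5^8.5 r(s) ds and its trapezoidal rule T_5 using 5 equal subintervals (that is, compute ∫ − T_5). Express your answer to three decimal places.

-56.667

Exact integral: ∫_3.5^8.5 r(s) ds ≈ 4233.33333.
T_5 = 4290.
Error ≈ 4233.33333 − 4290 ≈ -56.667.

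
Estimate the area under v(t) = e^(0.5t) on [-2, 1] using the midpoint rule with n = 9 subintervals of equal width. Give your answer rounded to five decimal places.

2.55872

Δt = (1 − (-2))/9 = 1/3.
Midpoints: -11/6, -1.5, -7/6, -5/6, -0.5, -1/6, 1/6, 0.5, 5/6.
v(-11/6) ≈ 0.39985, v(-1.5) ≈ 0.47237, v(-7/6) ≈ 0.55804, v(-5/6) ≈ 0.65924, v(-0.5) ≈ 0.77880, v(-1/6) ≈ 0.92004, v(1/6) ≈ 1.08690, v(0.5) ≈ 1.28403, v(5/6) ≈ 1.51690.
Sum = Δt · [v(-11/6) + v(-1.5) + v(-7/6) + ...].
Sum ≈ 2.55872.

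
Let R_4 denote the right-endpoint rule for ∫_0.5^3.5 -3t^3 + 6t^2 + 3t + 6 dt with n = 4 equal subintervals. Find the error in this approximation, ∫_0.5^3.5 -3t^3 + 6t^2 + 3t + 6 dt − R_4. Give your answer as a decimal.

Exact integral: ∫_0.5^3.5 f(t) dt = 9.
R_4 = -12.09375.
Error = 9 − (-12.09375) = 21.09375.

21.09375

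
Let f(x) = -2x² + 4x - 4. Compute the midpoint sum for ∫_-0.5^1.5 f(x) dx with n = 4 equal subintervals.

-6.25

Δx = (1.5 − (-0.5))/4 = 0.5.
Midpoints: -0.25, 0.25, 0.75, 1.25.
f(-0.25) = -5.125, f(0.25) = -3.125, f(0.75) = -2.125, f(1.25) = -2.125.
Sum = Δx · [f(-0.25) + f(0.25) + f(0.75) + f(1.25)].
Sum = -6.25.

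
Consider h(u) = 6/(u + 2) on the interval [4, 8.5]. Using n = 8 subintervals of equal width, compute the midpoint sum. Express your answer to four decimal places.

Δu = (8.5 − 4)/8 = 0.5625.
Midpoints: 4.28125, 4.84375, 5.40625, 5.96875, 6.53125, 7.09375, 7.65625, 8.21875.
h(4.28125) = 64/67, h(4.84375) = 64/73, h(5.40625) = 64/79, h(5.96875) = 64/85, h(6.53125) = 64/91, h(7.09375) = 64/97, h(7.65625) = 64/103, h(8.21875) = 64/109.
Sum = Δu · [h(4.28125) + h(4.84375) + h(5.40625) + ...].
Sum ≈ 3.3562.

3.3562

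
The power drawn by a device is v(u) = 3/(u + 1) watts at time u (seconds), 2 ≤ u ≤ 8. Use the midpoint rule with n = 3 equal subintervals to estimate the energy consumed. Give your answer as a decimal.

3.25

Δu = (8 − 2)/3 = 2.
Midpoints: 3, 5, 7.
v(3) = 0.75, v(5) = 0.5, v(7) = 0.375.
Sum = Δu · [v(3) + v(5) + v(7)].
Sum = 3.25.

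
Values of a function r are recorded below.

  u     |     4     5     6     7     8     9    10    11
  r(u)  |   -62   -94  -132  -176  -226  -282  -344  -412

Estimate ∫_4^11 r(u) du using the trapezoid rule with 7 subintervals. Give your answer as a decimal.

Δu = 1.
T_7 = (1/2)·[(-62) + 2·(-94) + 2·(-132) + 2·(-176) + 2·(-226) + 2·(-282) + 2·(-344) + (-412)] = -1491.

-1491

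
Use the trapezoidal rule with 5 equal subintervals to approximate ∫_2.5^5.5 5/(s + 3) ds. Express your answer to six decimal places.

2.179468

Δs = (5.5 − 2.5)/5 = 0.6.
f(2.5) = 10/11, f(3.1) = 50/61, f(3.7) = 50/67, f(4.3) = 50/73, f(4.9) = 50/79, f(5.5) = 10/17.
T_5 = (Δs/2)·[f(s_0) + 2f(s_1) + ... + 2f(s_{4}) + f(s_5)].
Sum ≈ 2.179468.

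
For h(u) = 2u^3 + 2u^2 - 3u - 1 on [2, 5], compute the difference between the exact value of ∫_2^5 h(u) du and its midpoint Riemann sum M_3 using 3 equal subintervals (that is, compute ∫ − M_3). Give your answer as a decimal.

Exact integral: ∫_2^5 h(u) du = 348.
M_3 = 342.25.
Error = 348 − 342.25 = 5.75.

5.75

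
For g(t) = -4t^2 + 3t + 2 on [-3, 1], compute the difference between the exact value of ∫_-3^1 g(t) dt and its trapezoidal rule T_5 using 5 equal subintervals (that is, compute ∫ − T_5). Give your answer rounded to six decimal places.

Exact integral: ∫_-3^1 g(t) dt ≈ -41.33333333.
T_5 = -43.04.
Error ≈ -41.33333333 − (-43.04) ≈ 1.706667.

1.706667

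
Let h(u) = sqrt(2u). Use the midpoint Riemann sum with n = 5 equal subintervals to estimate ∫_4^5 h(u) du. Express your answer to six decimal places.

Δu = (5 − 4)/5 = 0.2.
Midpoints: 4.1, 4.3, 4.5, 4.7, 4.9.
h(4.1) ≈ 2.863564, h(4.3) ≈ 2.932576, h(4.5) ≈ 3.000000, h(4.7) ≈ 3.065942, h(4.9) ≈ 3.130495.
Sum = Δu · [h(4.1) + h(4.3) + h(4.5) + h(4.7) + h(4.9)].
Sum ≈ 2.998515.

2.998515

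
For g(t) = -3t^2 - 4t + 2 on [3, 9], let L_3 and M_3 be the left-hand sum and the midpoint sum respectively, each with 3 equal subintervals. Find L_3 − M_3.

222

L_3 = -606.
M_3 = -828.
L_3 − M_3 = 222.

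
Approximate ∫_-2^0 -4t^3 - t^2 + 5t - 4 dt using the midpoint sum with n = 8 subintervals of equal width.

-4.78125

Δt = (0 − (-2))/8 = 0.25.
Midpoints: -1.875, -1.625, -1.375, -1.125, -0.875, -0.625, -0.375, -0.125.
f(-1.875) = 9.4765625, f(-1.625) = 2.3984375, f(-1.375) = -2.3671875, f(-1.125) = -5.1953125, f(-0.875) = -6.4609375, f(-0.625) = -6.5390625, f(-0.375) = -5.8046875, f(-0.125) = -4.6328125.
Sum = Δt · [f(-1.875) + f(-1.625) + f(-1.375) + ...].
Sum = -4.78125.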